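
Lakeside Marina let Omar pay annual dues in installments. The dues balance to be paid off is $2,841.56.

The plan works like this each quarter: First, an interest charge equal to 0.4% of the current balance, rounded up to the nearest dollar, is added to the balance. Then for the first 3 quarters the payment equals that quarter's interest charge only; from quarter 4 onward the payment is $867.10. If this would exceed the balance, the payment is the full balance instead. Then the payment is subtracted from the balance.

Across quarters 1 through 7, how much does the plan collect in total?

# | Opening | Interest | Payment | End bal
1 | $2,841.56 | $12.00 | $12.00 | $2,841.56
2 | $2,841.56 | $12.00 | $12.00 | $2,841.56
3 | $2,841.56 | $12.00 | $12.00 | $2,841.56
4 | $2,841.56 | $12.00 | $867.10 | $1,986.46
5 | $1,986.46 | $8.00 | $867.10 | $1,127.36
6 | $1,127.36 | $5.00 | $867.10 | $265.26
7 | $265.26 | $2.00 | $267.26 | $0.00
Total paid: $2,904.56

$2,904.56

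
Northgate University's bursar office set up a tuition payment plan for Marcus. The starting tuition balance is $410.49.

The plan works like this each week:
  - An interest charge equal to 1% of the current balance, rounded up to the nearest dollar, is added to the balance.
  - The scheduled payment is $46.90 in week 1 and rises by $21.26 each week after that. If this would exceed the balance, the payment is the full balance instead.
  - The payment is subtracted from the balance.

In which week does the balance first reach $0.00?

5

Week 1: $410.49 +$5.00 interest = $415.49; pay $46.90 → $368.59
Week 2: $368.59 +$4.00 interest = $372.59; pay $68.16 → $304.43
Week 3: $304.43 +$4.00 interest = $308.43; pay $89.42 → $219.01
Week 4: $219.01 +$3.00 interest = $222.01; pay $110.68 → $111.33
Week 5: $111.33 +$2.00 interest = $113.33; pay $113.33 → $0.00
Balance reaches $0.00 in week 5.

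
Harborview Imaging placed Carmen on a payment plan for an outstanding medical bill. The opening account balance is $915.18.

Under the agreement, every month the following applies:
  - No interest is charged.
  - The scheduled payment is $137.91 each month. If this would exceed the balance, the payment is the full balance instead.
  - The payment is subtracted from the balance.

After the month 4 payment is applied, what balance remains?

$363.54

Month 1: $915.18 − $137.91 → $777.27
Month 2: $777.27 − $137.91 → $639.36
Month 3: $639.36 − $137.91 → $501.45
Month 4: $501.45 − $137.91 → $363.54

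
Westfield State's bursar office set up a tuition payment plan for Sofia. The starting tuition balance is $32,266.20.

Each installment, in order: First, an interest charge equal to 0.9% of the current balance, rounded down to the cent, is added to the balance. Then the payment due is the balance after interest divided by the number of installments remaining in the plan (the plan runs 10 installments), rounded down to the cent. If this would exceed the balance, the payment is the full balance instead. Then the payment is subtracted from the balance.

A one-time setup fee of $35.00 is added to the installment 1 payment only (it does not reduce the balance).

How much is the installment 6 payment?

# | Opening | Interest | Payment | Fee | End bal
1 | $32,266.20 | $290.39 | $3,255.65 | $35.00 | $29,300.94
2 | $29,300.94 | $263.70 | $3,284.96 | — | $26,279.68
3 | $26,279.68 | $236.51 | $3,314.52 | — | $23,201.67
4 | $23,201.67 | $208.81 | $3,344.35 | — | $20,066.13
5 | $20,066.13 | $180.59 | $3,374.45 | — | $16,872.27
6 | $16,872.27 | $151.85 | $3,404.82 | — | $13,619.30

$3,404.82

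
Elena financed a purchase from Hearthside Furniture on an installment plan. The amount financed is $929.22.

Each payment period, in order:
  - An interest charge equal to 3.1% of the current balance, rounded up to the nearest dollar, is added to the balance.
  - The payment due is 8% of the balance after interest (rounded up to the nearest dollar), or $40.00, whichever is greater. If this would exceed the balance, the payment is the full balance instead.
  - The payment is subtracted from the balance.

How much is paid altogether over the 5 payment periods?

Payment period 1: $929.22 +$29.00 interest = $958.22; pay $77.00 → $881.22
Payment period 2: $881.22 +$28.00 interest = $909.22; pay $73.00 → $836.22
Payment period 3: $836.22 +$26.00 interest = $862.22; pay $69.00 → $793.22
Payment period 4: $793.22 +$25.00 interest = $818.22; pay $66.00 → $752.22
Payment period 5: $752.22 +$24.00 interest = $776.22; pay $63.00 → $713.22
Total paid: $348.00

$348.00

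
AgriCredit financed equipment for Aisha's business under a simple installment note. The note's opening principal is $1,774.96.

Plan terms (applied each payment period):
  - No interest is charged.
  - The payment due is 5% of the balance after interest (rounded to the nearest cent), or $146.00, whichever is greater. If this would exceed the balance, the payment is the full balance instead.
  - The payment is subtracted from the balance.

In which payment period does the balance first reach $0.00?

# | Opening | Payment | End bal
1 | $1,774.96 | $146.00 | $1,628.96
2 | $1,628.96 | $146.00 | $1,482.96
3 | $1,482.96 | $146.00 | $1,336.96
4 | $1,336.96 | $146.00 | $1,190.96
5 | $1,190.96 | $146.00 | $1,044.96
6 | $1,044.96 | $146.00 | $898.96
7 | $898.96 | $146.00 | $752.96
8 | $752.96 | $146.00 | $606.96
9 | $606.96 | $146.00 | $460.96
10 | $460.96 | $146.00 | $314.96
11 | $314.96 | $146.00 | $168.96
12 | $168.96 | $146.00 | $22.96
13 | $22.96 | $22.96 | $0.00
Balance reaches $0.00 in payment period 13.

13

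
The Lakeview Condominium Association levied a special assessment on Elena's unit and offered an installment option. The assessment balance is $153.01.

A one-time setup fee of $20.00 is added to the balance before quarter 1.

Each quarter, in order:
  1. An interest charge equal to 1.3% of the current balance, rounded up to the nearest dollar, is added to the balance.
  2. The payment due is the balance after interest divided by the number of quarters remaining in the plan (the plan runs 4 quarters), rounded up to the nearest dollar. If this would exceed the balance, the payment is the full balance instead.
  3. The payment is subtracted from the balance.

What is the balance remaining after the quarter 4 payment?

$0.00

Quarter 1: $173.01 +$3.00 interest = $176.01; pay $45.00 → $131.01
Quarter 2: $131.01 +$2.00 interest = $133.01; pay $45.00 → $88.01
Quarter 3: $88.01 +$2.00 interest = $90.01; pay $46.00 → $44.01
Quarter 4: $44.01 +$1.00 interest = $45.01; pay $45.01 → $0.00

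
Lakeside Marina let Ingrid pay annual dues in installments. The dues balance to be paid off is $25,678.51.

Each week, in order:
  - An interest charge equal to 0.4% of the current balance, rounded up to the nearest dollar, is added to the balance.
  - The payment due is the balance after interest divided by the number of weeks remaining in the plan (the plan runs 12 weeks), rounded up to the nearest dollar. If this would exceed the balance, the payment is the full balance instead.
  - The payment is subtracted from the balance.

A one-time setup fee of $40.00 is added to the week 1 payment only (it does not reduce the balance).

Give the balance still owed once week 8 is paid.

# | Opening | Interest | Payment | Fee | End bal
1 | $25,678.51 | $103.00 | $2,149.00 | $40.00 | $23,632.51
2 | $23,632.51 | $95.00 | $2,158.00 | — | $21,569.51
3 | $21,569.51 | $87.00 | $2,166.00 | — | $19,490.51
4 | $19,490.51 | $78.00 | $2,175.00 | — | $17,393.51
5 | $17,393.51 | $70.00 | $2,183.00 | — | $15,280.51
6 | $15,280.51 | $62.00 | $2,192.00 | — | $13,150.51
7 | $13,150.51 | $53.00 | $2,201.00 | — | $11,002.51
8 | $11,002.51 | $45.00 | $2,210.00 | — | $8,837.51

$8,837.51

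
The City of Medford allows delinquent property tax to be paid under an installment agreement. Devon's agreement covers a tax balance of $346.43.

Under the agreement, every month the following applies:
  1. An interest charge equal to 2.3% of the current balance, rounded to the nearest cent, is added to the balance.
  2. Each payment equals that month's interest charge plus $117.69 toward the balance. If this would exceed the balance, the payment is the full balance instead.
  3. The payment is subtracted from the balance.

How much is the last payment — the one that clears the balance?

$113.60

Month 1: $346.43 +$7.97 interest = $354.40; pay $125.66 → $228.74
Month 2: $228.74 +$5.26 interest = $234.00; pay $122.95 → $111.05
Month 3: $111.05 +$2.55 interest = $113.60; pay $113.60 → $0.00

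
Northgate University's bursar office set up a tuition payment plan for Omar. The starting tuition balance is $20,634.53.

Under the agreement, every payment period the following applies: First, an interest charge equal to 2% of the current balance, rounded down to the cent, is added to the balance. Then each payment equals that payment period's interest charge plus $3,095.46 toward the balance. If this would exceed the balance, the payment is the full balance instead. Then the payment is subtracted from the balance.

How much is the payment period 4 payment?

Payment period 1: opening $20,634.53; interest $412.69 → $21,047.22; payment $3,508.15; balance $17,539.07
Payment period 2: opening $17,539.07; interest $350.78 → $17,889.85; payment $3,446.24; balance $14,443.61
Payment period 3: opening $14,443.61; interest $288.87 → $14,732.48; payment $3,384.33; balance $11,348.15
Payment period 4: opening $11,348.15; interest $226.96 → $11,575.11; payment $3,322.42; balance $8,252.69

$3,322.42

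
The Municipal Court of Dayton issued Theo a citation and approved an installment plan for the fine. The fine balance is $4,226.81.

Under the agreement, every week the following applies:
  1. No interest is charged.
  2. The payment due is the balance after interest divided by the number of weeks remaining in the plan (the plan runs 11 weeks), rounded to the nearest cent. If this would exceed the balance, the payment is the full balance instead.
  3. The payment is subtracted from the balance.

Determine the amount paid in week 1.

$384.26

# | Opening | Payment | End bal
1 | $4,226.81 | $384.26 | $3,842.55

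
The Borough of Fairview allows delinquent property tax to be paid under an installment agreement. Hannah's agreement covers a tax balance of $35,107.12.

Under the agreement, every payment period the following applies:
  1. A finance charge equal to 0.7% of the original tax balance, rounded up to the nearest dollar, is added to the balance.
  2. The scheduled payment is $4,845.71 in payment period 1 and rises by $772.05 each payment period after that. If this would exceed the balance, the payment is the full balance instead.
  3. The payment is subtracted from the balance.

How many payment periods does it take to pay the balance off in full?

6

Payment period 1: opening $35,107.12; interest $246.00 → $35,353.12; payment $4,845.71; balance $30,507.41
Payment period 2: opening $30,507.41; interest $246.00 → $30,753.41; payment $5,617.76; balance $25,135.65
Payment period 3: opening $25,135.65; interest $246.00 → $25,381.65; payment $6,389.81; balance $18,991.84
Payment period 4: opening $18,991.84; interest $246.00 → $19,237.84; payment $7,161.86; balance $12,075.98
Payment period 5: opening $12,075.98; interest $246.00 → $12,321.98; payment $7,933.91; balance $4,388.07
Payment period 6: opening $4,388.07; interest $246.00 → $4,634.07; payment $4,634.07; balance $0.00
Balance reaches $0.00 in payment period 6.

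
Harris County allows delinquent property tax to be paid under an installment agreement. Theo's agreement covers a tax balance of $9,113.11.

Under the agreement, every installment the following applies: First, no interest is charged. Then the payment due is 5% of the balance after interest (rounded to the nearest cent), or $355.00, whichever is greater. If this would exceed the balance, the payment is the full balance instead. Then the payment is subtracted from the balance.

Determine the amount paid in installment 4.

Installment 1: opening $9,113.11; payment $455.66; balance $8,657.45
Installment 2: opening $8,657.45; payment $432.87; balance $8,224.58
Installment 3: opening $8,224.58; payment $411.23; balance $7,813.35
Installment 4: opening $7,813.35; payment $390.67; balance $7,422.68

$390.67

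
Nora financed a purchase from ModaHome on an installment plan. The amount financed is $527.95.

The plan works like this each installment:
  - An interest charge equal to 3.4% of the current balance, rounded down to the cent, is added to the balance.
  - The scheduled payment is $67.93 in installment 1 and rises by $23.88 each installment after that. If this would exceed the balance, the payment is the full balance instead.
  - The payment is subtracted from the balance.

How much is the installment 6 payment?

$13.85

Installment 1: $527.95 +$17.95 interest = $545.90; pay $67.93 → $477.97
Installment 2: $477.97 +$16.25 interest = $494.22; pay $91.81 → $402.41
Installment 3: $402.41 +$13.68 interest = $416.09; pay $115.69 → $300.40
Installment 4: $300.40 +$10.21 interest = $310.61; pay $139.57 → $171.04
Installment 5: $171.04 +$5.81 interest = $176.85; pay $163.45 → $13.40
Installment 6: $13.40 +$0.45 interest = $13.85; pay $13.85 → $0.00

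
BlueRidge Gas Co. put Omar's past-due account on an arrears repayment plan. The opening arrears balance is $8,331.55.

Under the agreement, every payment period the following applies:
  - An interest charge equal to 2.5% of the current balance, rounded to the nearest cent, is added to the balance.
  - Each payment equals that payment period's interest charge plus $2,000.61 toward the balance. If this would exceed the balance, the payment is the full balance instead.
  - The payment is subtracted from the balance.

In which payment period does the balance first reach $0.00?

Payment period 1: opening $8,331.55; interest $208.29 → $8,539.84; payment $2,208.90; balance $6,330.94
Payment period 2: opening $6,330.94; interest $158.27 → $6,489.21; payment $2,158.88; balance $4,330.33
Payment period 3: opening $4,330.33; interest $108.26 → $4,438.59; payment $2,108.87; balance $2,329.72
Payment period 4: opening $2,329.72; interest $58.24 → $2,387.96; payment $2,058.85; balance $329.11
Payment period 5: opening $329.11; interest $8.23 → $337.34; payment $337.34; balance $0.00
Balance reaches $0.00 in payment period 5.

5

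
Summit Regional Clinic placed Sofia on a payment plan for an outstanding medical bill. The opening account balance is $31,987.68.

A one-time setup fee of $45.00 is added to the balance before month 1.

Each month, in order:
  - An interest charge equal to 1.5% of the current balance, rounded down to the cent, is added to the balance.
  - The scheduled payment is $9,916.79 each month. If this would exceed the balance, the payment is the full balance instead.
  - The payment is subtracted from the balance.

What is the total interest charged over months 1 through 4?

$1,064.15

Month 1: opening $32,032.68; interest $480.49 → $32,513.17; payment $9,916.79; balance $22,596.38
Month 2: opening $22,596.38; interest $338.94 → $22,935.32; payment $9,916.79; balance $13,018.53
Month 3: opening $13,018.53; interest $195.27 → $13,213.80; payment $9,916.79; balance $3,297.01
Month 4: opening $3,297.01; interest $49.45 → $3,346.46; payment $3,346.46; balance $0.00
Total interest: $480.49 + $338.94 + $195.27 + $49.45 = $1,064.15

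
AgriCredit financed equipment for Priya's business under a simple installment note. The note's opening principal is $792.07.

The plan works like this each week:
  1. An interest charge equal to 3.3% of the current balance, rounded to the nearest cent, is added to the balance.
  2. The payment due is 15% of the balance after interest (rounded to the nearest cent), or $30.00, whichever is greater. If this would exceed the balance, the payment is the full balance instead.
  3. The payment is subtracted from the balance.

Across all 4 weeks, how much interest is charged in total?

Week 1: $792.07 +$26.14 interest = $818.21; pay $122.73 → $695.48
Week 2: $695.48 +$22.95 interest = $718.43; pay $107.76 → $610.67
Week 3: $610.67 +$20.15 interest = $630.82; pay $94.62 → $536.20
Week 4: $536.20 +$17.69 interest = $553.89; pay $83.08 → $470.81
Total interest: $26.14 + $22.95 + $20.15 + $17.69 = $86.93

$86.93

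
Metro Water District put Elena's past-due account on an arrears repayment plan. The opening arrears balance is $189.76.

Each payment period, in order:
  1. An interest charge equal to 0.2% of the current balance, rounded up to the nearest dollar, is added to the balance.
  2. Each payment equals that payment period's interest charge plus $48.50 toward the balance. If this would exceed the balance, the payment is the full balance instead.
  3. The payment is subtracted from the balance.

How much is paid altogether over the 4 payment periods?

Payment period 1: opening $189.76; interest $1.00 → $190.76; payment $49.50; balance $141.26
Payment period 2: opening $141.26; interest $1.00 → $142.26; payment $49.50; balance $92.76
Payment period 3: opening $92.76; interest $1.00 → $93.76; payment $49.50; balance $44.26
Payment period 4: opening $44.26; interest $1.00 → $45.26; payment $45.26; balance $0.00
Total paid: $193.76

$193.76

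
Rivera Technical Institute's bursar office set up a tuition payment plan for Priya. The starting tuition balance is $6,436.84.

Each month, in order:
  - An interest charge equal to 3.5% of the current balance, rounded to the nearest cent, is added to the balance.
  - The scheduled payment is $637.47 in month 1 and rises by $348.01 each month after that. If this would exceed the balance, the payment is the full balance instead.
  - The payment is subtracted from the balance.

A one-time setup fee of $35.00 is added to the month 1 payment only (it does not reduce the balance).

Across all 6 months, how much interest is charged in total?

$874.88

# | Opening | Interest | Payment | Fee | End bal
1 | $6,436.84 | $225.29 | $637.47 | $35.00 | $6,024.66
2 | $6,024.66 | $210.86 | $985.48 | — | $5,250.04
3 | $5,250.04 | $183.75 | $1,333.49 | — | $4,100.30
4 | $4,100.30 | $143.51 | $1,681.50 | — | $2,562.31
5 | $2,562.31 | $89.68 | $2,029.51 | — | $622.48
6 | $622.48 | $21.79 | $644.27 | — | $0.00
Total interest: $225.29 + $210.86 + $183.75 + $143.51 + $89.68 + $21.79 = $874.88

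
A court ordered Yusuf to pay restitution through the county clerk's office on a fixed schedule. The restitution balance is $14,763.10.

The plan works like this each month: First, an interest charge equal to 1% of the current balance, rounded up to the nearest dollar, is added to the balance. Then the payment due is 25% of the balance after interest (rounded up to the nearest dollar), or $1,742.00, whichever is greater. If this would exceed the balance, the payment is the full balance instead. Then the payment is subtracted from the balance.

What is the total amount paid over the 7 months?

Month 1: opening $14,763.10; interest $148.00 → $14,911.10; payment $3,728.00; balance $11,183.10
Month 2: opening $11,183.10; interest $112.00 → $11,295.10; payment $2,824.00; balance $8,471.10
Month 3: opening $8,471.10; interest $85.00 → $8,556.10; payment $2,140.00; balance $6,416.10
Month 4: opening $6,416.10; interest $65.00 → $6,481.10; payment $1,742.00; balance $4,739.10
Month 5: opening $4,739.10; interest $48.00 → $4,787.10; payment $1,742.00; balance $3,045.10
Month 6: opening $3,045.10; interest $31.00 → $3,076.10; payment $1,742.00; balance $1,334.10
Month 7: opening $1,334.10; interest $14.00 → $1,348.10; payment $1,348.10; balance $0.00
Total paid: $15,266.10

$15,266.10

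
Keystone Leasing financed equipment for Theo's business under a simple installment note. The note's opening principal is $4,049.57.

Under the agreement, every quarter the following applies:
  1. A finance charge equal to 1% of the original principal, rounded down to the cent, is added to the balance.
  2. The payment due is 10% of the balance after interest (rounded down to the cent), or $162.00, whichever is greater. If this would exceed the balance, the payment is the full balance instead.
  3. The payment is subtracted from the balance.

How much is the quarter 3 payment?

$338.98

Quarter 1: $4,049.57 +$40.49 interest = $4,090.06; pay $409.00 → $3,681.06
Quarter 2: $3,681.06 +$40.49 interest = $3,721.55; pay $372.15 → $3,349.40
Quarter 3: $3,349.40 +$40.49 interest = $3,389.89; pay $338.98 → $3,050.91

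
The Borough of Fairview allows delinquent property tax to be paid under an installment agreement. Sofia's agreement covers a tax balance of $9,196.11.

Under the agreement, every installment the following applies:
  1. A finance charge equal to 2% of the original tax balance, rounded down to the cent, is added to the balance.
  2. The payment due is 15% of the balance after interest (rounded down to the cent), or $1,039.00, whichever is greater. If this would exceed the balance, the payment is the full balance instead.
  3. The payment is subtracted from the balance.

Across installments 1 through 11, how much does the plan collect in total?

Installment 1: opening $9,196.11; interest $183.92 → $9,380.03; payment $1,407.00; balance $7,973.03
Installment 2: opening $7,973.03; interest $183.92 → $8,156.95; payment $1,223.54; balance $6,933.41
Installment 3: opening $6,933.41; interest $183.92 → $7,117.33; payment $1,067.59; balance $6,049.74
Installment 4: opening $6,049.74; interest $183.92 → $6,233.66; payment $1,039.00; balance $5,194.66
Installment 5: opening $5,194.66; interest $183.92 → $5,378.58; payment $1,039.00; balance $4,339.58
Installment 6: opening $4,339.58; interest $183.92 → $4,523.50; payment $1,039.00; balance $3,484.50
Installment 7: opening $3,484.50; interest $183.92 → $3,668.42; payment $1,039.00; balance $2,629.42
Installment 8: opening $2,629.42; interest $183.92 → $2,813.34; payment $1,039.00; balance $1,774.34
Installment 9: opening $1,774.34; interest $183.92 → $1,958.26; payment $1,039.00; balance $919.26
Installment 10: opening $919.26; interest $183.92 → $1,103.18; payment $1,039.00; balance $64.18
Installment 11: opening $64.18; interest $183.92 → $248.10; payment $248.10; balance $0.00
Total paid: $11,219.23

$11,219.23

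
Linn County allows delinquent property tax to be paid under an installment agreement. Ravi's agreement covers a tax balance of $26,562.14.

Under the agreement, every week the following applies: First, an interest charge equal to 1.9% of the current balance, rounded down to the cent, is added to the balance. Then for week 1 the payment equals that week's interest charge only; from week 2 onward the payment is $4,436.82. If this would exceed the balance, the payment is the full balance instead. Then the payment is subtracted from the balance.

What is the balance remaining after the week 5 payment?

$10,379.60

# | Opening | Interest | Payment | End bal
1 | $26,562.14 | $504.68 | $504.68 | $26,562.14
2 | $26,562.14 | $504.68 | $4,436.82 | $22,630.00
3 | $22,630.00 | $429.97 | $4,436.82 | $18,623.15
4 | $18,623.15 | $353.83 | $4,436.82 | $14,540.16
5 | $14,540.16 | $276.26 | $4,436.82 | $10,379.60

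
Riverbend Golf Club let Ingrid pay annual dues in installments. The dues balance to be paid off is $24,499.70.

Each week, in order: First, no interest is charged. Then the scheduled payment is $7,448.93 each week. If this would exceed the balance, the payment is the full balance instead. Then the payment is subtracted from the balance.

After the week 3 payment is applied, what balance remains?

$2,152.91

Week 1: $24,499.70 − $7,448.93 → $17,050.77
Week 2: $17,050.77 − $7,448.93 → $9,601.84
Week 3: $9,601.84 − $7,448.93 → $2,152.91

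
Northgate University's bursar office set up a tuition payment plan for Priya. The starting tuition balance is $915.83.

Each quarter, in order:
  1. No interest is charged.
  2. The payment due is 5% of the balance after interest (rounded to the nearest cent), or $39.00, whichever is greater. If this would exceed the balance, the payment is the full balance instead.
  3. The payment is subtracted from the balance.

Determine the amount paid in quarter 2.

Quarter 1: opening $915.83; payment $45.79; balance $870.04
Quarter 2: opening $870.04; payment $43.50; balance $826.54

$43.50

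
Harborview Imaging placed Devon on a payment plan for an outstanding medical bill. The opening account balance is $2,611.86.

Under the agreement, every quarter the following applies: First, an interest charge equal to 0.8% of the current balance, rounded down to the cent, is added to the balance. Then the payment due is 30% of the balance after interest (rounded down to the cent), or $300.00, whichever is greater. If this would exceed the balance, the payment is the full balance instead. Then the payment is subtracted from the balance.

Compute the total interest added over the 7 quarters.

$61.25

Quarter 1: $2,611.86 +$20.89 interest = $2,632.75; pay $789.82 → $1,842.93
Quarter 2: $1,842.93 +$14.74 interest = $1,857.67; pay $557.30 → $1,300.37
Quarter 3: $1,300.37 +$10.40 interest = $1,310.77; pay $393.23 → $917.54
Quarter 4: $917.54 +$7.34 interest = $924.88; pay $300.00 → $624.88
Quarter 5: $624.88 +$4.99 interest = $629.87; pay $300.00 → $329.87
Quarter 6: $329.87 +$2.63 interest = $332.50; pay $300.00 → $32.50
Quarter 7: $32.50 +$0.26 interest = $32.76; pay $32.76 → $0.00
Total interest: $20.89 + $14.74 + $10.40 + $7.34 + $4.99 + $2.63 + $0.26 = $61.25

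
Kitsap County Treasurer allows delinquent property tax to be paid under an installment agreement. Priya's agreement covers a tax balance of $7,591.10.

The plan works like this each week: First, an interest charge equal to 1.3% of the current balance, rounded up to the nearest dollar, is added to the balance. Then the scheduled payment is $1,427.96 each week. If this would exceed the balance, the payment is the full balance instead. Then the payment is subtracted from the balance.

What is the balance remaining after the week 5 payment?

$772.30

# | Opening | Interest | Payment | End bal
1 | $7,591.10 | $99.00 | $1,427.96 | $6,262.14
2 | $6,262.14 | $82.00 | $1,427.96 | $4,916.18
3 | $4,916.18 | $64.00 | $1,427.96 | $3,552.22
4 | $3,552.22 | $47.00 | $1,427.96 | $2,171.26
5 | $2,171.26 | $29.00 | $1,427.96 | $772.30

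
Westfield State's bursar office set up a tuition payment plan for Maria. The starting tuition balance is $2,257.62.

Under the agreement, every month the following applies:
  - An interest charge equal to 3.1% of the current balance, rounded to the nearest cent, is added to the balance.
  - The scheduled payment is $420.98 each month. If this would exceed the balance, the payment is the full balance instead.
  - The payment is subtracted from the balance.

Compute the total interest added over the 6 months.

# | Opening | Interest | Payment | End bal
1 | $2,257.62 | $69.99 | $420.98 | $1,906.63
2 | $1,906.63 | $59.11 | $420.98 | $1,544.76
3 | $1,544.76 | $47.89 | $420.98 | $1,171.67
4 | $1,171.67 | $36.32 | $420.98 | $787.01
5 | $787.01 | $24.40 | $420.98 | $390.43
6 | $390.43 | $12.10 | $402.53 | $0.00
Total interest: $69.99 + $59.11 + $47.89 + $36.32 + $24.40 + $12.10 = $249.81

$249.81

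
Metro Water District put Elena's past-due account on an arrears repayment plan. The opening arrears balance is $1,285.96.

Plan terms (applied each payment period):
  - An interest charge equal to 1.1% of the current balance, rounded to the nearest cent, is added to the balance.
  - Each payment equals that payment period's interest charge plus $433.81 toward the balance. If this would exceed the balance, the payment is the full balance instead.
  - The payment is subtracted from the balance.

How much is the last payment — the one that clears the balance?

$422.94

Payment period 1: opening $1,285.96; interest $14.15 → $1,300.11; payment $447.96; balance $852.15
Payment period 2: opening $852.15; interest $9.37 → $861.52; payment $443.18; balance $418.34
Payment period 3: opening $418.34; interest $4.60 → $422.94; payment $422.94; balance $0.00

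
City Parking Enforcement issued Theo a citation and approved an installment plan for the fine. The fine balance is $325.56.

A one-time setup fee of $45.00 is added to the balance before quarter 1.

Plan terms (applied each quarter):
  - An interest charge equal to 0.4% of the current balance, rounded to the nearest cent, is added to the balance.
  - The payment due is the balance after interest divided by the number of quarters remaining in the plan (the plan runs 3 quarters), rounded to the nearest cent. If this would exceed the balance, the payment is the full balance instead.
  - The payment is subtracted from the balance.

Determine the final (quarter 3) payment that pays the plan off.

$125.01

Quarter 1: $370.56 +$1.48 interest = $372.04; pay $124.01 → $248.03
Quarter 2: $248.03 +$0.99 interest = $249.02; pay $124.51 → $124.51
Quarter 3: $124.51 +$0.50 interest = $125.01; pay $125.01 → $0.00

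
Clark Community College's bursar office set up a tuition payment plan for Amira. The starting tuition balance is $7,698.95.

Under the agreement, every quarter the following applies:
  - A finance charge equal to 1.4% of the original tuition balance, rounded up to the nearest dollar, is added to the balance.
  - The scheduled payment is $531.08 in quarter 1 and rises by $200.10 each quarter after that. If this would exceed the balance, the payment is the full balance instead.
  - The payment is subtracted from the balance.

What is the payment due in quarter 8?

$643.29

# | Opening | Interest | Payment | End bal
1 | $7,698.95 | $108.00 | $531.08 | $7,275.87
2 | $7,275.87 | $108.00 | $731.18 | $6,652.69
3 | $6,652.69 | $108.00 | $931.28 | $5,829.41
4 | $5,829.41 | $108.00 | $1,131.38 | $4,806.03
5 | $4,806.03 | $108.00 | $1,331.48 | $3,582.55
6 | $3,582.55 | $108.00 | $1,531.58 | $2,158.97
7 | $2,158.97 | $108.00 | $1,731.68 | $535.29
8 | $535.29 | $108.00 | $643.29 | $0.00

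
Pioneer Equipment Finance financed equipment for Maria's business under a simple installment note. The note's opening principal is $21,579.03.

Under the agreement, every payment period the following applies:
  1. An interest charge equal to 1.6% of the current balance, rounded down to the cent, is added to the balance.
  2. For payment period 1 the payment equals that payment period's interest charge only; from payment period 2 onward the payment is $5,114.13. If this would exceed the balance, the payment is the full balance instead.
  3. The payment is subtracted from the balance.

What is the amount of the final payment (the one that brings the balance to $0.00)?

$2,073.48

Payment period 1: $21,579.03 +$345.26 interest = $21,924.29; pay $345.26 → $21,579.03
Payment period 2: $21,579.03 +$345.26 interest = $21,924.29; pay $5,114.13 → $16,810.16
Payment period 3: $16,810.16 +$268.96 interest = $17,079.12; pay $5,114.13 → $11,964.99
Payment period 4: $11,964.99 +$191.43 interest = $12,156.42; pay $5,114.13 → $7,042.29
Payment period 5: $7,042.29 +$112.67 interest = $7,154.96; pay $5,114.13 → $2,040.83
Payment period 6: $2,040.83 +$32.65 interest = $2,073.48; pay $2,073.48 → $0.00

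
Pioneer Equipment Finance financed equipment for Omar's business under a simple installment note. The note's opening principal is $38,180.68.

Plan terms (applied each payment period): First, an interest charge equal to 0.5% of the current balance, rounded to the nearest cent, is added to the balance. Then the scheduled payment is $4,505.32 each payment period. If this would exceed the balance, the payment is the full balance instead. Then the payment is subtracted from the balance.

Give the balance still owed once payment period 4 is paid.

$20,793.14

Payment period 1: opening $38,180.68; interest $190.90 → $38,371.58; payment $4,505.32; balance $33,866.26
Payment period 2: opening $33,866.26; interest $169.33 → $34,035.59; payment $4,505.32; balance $29,530.27
Payment period 3: opening $29,530.27; interest $147.65 → $29,677.92; payment $4,505.32; balance $25,172.60
Payment period 4: opening $25,172.60; interest $125.86 → $25,298.46; payment $4,505.32; balance $20,793.14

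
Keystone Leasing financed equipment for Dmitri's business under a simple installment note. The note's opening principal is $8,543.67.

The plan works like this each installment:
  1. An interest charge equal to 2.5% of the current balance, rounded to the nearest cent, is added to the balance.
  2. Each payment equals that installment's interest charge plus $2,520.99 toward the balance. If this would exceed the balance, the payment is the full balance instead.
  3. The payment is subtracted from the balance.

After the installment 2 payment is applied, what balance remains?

Installment 1: $8,543.67 +$213.59 interest = $8,757.26; pay $2,734.58 → $6,022.68
Installment 2: $6,022.68 +$150.57 interest = $6,173.25; pay $2,671.56 → $3,501.69

$3,501.69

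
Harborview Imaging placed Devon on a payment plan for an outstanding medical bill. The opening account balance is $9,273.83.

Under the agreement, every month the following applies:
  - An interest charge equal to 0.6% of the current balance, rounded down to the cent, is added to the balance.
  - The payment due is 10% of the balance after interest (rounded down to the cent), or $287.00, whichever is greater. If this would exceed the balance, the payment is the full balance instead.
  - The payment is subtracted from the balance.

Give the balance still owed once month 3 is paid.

# | Opening | Interest | Payment | End bal
1 | $9,273.83 | $55.64 | $932.94 | $8,396.53
2 | $8,396.53 | $50.37 | $844.69 | $7,602.21
3 | $7,602.21 | $45.61 | $764.78 | $6,883.04

$6,883.04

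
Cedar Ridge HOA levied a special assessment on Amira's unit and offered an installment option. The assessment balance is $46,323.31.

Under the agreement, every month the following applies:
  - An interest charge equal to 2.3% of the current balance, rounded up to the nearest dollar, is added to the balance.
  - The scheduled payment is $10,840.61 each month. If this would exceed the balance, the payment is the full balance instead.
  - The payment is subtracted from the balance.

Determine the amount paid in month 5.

Month 1: opening $46,323.31; interest $1,066.00 → $47,389.31; payment $10,840.61; balance $36,548.70
Month 2: opening $36,548.70; interest $841.00 → $37,389.70; payment $10,840.61; balance $26,549.09
Month 3: opening $26,549.09; interest $611.00 → $27,160.09; payment $10,840.61; balance $16,319.48
Month 4: opening $16,319.48; interest $376.00 → $16,695.48; payment $10,840.61; balance $5,854.87
Month 5: opening $5,854.87; interest $135.00 → $5,989.87; payment $5,989.87; balance $0.00

$5,989.87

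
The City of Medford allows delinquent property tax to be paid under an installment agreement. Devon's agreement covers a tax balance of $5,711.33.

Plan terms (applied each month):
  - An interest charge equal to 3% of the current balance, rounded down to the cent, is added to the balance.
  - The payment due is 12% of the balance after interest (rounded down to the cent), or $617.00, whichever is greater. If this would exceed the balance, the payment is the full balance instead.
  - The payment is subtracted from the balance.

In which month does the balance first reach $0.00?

Month 1: $5,711.33 +$171.33 interest = $5,882.66; pay $705.91 → $5,176.75
Month 2: $5,176.75 +$155.30 interest = $5,332.05; pay $639.84 → $4,692.21
Month 3: $4,692.21 +$140.76 interest = $4,832.97; pay $617.00 → $4,215.97
Month 4: $4,215.97 +$126.47 interest = $4,342.44; pay $617.00 → $3,725.44
Month 5: $3,725.44 +$111.76 interest = $3,837.20; pay $617.00 → $3,220.20
Month 6: $3,220.20 +$96.60 interest = $3,316.80; pay $617.00 → $2,699.80
Month 7: $2,699.80 +$80.99 interest = $2,780.79; pay $617.00 → $2,163.79
Month 8: $2,163.79 +$64.91 interest = $2,228.70; pay $617.00 → $1,611.70
Month 9: $1,611.70 +$48.35 interest = $1,660.05; pay $617.00 → $1,043.05
Month 10: $1,043.05 +$31.29 interest = $1,074.34; pay $617.00 → $457.34
Month 11: $457.34 +$13.72 interest = $471.06; pay $471.06 → $0.00
Balance reaches $0.00 in month 11.

11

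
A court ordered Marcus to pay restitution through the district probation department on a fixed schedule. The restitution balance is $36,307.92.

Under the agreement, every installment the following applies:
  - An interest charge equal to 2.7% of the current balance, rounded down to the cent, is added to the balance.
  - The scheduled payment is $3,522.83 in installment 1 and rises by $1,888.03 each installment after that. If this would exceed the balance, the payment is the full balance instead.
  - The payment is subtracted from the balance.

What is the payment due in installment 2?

# | Opening | Interest | Payment | End bal
1 | $36,307.92 | $980.31 | $3,522.83 | $33,765.40
2 | $33,765.40 | $911.66 | $5,410.86 | $29,266.20

$5,410.86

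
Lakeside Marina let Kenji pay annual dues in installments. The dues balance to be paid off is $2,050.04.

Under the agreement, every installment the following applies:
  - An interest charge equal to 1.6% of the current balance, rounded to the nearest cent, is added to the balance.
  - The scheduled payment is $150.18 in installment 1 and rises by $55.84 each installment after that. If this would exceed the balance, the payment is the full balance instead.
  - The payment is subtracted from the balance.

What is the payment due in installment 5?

$373.54

# | Opening | Interest | Payment | End bal
1 | $2,050.04 | $32.80 | $150.18 | $1,932.66
2 | $1,932.66 | $30.92 | $206.02 | $1,757.56
3 | $1,757.56 | $28.12 | $261.86 | $1,523.82
4 | $1,523.82 | $24.38 | $317.70 | $1,230.50
5 | $1,230.50 | $19.69 | $373.54 | $876.65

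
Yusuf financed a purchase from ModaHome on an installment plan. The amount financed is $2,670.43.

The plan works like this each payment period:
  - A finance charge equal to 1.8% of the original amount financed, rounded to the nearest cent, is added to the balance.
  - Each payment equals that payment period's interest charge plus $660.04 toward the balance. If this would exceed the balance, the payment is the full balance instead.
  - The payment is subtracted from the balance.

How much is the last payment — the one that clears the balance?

Payment period 1: opening $2,670.43; interest $48.07 → $2,718.50; payment $708.11; balance $2,010.39
Payment period 2: opening $2,010.39; interest $48.07 → $2,058.46; payment $708.11; balance $1,350.35
Payment period 3: opening $1,350.35; interest $48.07 → $1,398.42; payment $708.11; balance $690.31
Payment period 4: opening $690.31; interest $48.07 → $738.38; payment $708.11; balance $30.27
Payment period 5: opening $30.27; interest $48.07 → $78.34; payment $78.34; balance $0.00

$78.34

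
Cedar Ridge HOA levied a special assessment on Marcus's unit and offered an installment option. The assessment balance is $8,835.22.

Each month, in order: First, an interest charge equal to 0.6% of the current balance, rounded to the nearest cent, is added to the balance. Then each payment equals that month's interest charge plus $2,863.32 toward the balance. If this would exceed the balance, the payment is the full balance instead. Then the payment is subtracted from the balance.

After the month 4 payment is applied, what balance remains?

$0.00

Month 1: $8,835.22 +$53.01 interest = $8,888.23; pay $2,916.33 → $5,971.90
Month 2: $5,971.90 +$35.83 interest = $6,007.73; pay $2,899.15 → $3,108.58
Month 3: $3,108.58 +$18.65 interest = $3,127.23; pay $2,881.97 → $245.26
Month 4: $245.26 +$1.47 interest = $246.73; pay $246.73 → $0.00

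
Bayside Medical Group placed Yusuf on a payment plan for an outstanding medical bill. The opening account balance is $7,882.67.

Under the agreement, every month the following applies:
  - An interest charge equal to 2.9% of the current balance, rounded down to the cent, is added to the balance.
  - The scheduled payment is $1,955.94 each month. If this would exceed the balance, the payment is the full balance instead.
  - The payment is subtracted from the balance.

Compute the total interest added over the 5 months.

# | Opening | Interest | Payment | End bal
1 | $7,882.67 | $228.59 | $1,955.94 | $6,155.32
2 | $6,155.32 | $178.50 | $1,955.94 | $4,377.88
3 | $4,377.88 | $126.95 | $1,955.94 | $2,548.89
4 | $2,548.89 | $73.91 | $1,955.94 | $666.86
5 | $666.86 | $19.33 | $686.19 | $0.00
Total interest: $228.59 + $178.50 + $126.95 + $73.91 + $19.33 = $627.28

$627.28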